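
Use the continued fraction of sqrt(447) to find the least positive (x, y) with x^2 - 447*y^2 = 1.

(x, y) = (148, 7)

First expand sqrt(447) as a continued fraction. With x_i = (sqrt(447) + m_i)/d_i and (m_0, d_0) = (0, 1): a_0 = floor(sqrt(447)) = 21, since 21^2 = 441 <= 447 < 484 = 22^2.
Iterate m_{i+1} = d_i*a_i - m_i, d_{i+1} = (447 - m_{i+1}^2)/d_i, a_{i+1} = floor((a_0 + m_{i+1})/d_{i+1}):
  m_1 = 1*21 - 0 = 21, d_1 = (447 - 21^2)/1 = 6/1 = 6, a_1 = floor((21 + 21)/6) = 7.
  m_2 = 6*7 - 21 = 21, d_2 = (447 - 21^2)/6 = 6/6 = 1, a_2 = floor((21 + 21)/1) = 42.
  m_3 = 1*42 - 21 = 21, d_3 = (447 - 21^2)/1 = 6/1 = 6: (m_3, d_3) = (m_1, d_1) = (21, 6), so from here the quotients repeat a_1, a_2; the period length is 2.
So sqrt(447) = [21; (7, 42)] with period length k = 2.
k is even, so the fundamental solution of x^2 - 447y^2 = 1 is (p_{k-1}, q_{k-1}) = (p_1, q_1); compute convergents through index 1.
Convergents (p_i = a_i*p_{i-1} + p_{i-2}, q_i = a_i*q_{i-1} + q_{i-2} with p_{-2}=0, p_{-1}=1, q_{-2}=1, q_{-1}=0):
  i=0: a_0=21, p_0 = 21*1 + 0 = 21, q_0 = 21*0 + 1 = 1.
  i=1: a_1=7, p_1 = 7*21 + 1 = 148, q_1 = 7*1 + 0 = 7.
Check: 148^2 - 447*7^2 = 21904 - 21903 = 1, so (x, y) = (148, 7) solves the equation, and by the theorem it is the least positive solution.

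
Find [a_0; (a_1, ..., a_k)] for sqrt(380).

[19; (2, 38)]

Write x_i = (sqrt(380) + m_i)/d_i with (m_0, d_0) = (0, 1). a_0 = floor(sqrt(380)) = 19, since 19^2 = 361 <= 380 < 400 = 20^2.
Iterate m_{i+1} = d_i*a_i - m_i, d_{i+1} = (380 - m_{i+1}^2)/d_i, a_{i+1} = floor((a_0 + m_{i+1})/d_{i+1}):
  m_1 = 1*19 - 0 = 19, d_1 = (380 - 19^2)/1 = 19/1 = 19, a_1 = floor((19 + 19)/19) = 2.
  m_2 = 19*2 - 19 = 19, d_2 = (380 - 19^2)/19 = 19/19 = 1, a_2 = floor((19 + 19)/1) = 38.
  m_3 = 1*38 - 19 = 19, d_3 = (380 - 19^2)/1 = 19/1 = 19: (m_3, d_3) = (m_1, d_1) = (19, 19), so from here the quotients repeat a_1, a_2; the period length is 2.
Hence the expansion of sqrt(380) is a_0 = 19 followed by the repeating block 2, 38 (period 2).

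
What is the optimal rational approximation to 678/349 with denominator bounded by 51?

68/35

Expand x = 678/349 as a continued fraction with the Euclidean algorithm:
  678 = 1*349 + 329, so a_0 = 1.
  349 = 1*329 + 20, so a_1 = 1.
  329 = 16*20 + 9, so a_2 = 16.
  20 = 2*9 + 2, so a_3 = 2.
  9 = 4*2 + 1, so a_4 = 4.
  2 = 2*1 + 0, so a_5 = 2.
so x = [1; 1, 16, 2, 4, 2].
Convergents (p_i = a_i*p_{i-1} + p_{i-2}, q_i = a_i*q_{i-1} + q_{i-2} with p_{-2}=0, p_{-1}=1, q_{-2}=1, q_{-1}=0), until the denominator exceeds 51:
  i=0: a_0=1, p_0 = 1*1 + 0 = 1, q_0 = 1*0 + 1 = 1.
  i=1: a_1=1, p_1 = 1*1 + 1 = 2, q_1 = 1*1 + 0 = 1.
  i=2: a_2=16, p_2 = 16*2 + 1 = 33, q_2 = 16*1 + 1 = 17.
  i=3: a_3=2, p_3 = 2*33 + 2 = 68, q_3 = 2*17 + 1 = 35.
  i=4: a_4=4, p_4 = 4*68 + 33 = 305, q_4 = 4*35 + 17 = 157.
q_4 = 157 > 51, so the last convergent with denominator <= 51 is p_3/q_3 = 68/35.
The closest fraction with denominator <= 51 is either p_3/q_3 or the intermediate fraction (k*p_3 + p_2)/(k*q_3 + q_2) with the largest k >= 1 whose denominator stays <= 51; these approach x as k grows, and every other convergent or intermediate fraction in range is farther away.
Largest k: floor((51 - q_2)/q_3) = floor((51 - 17)/35) = 0.
Since k = 0, no intermediate fraction beyond p_3/q_3 has denominator <= 51, so the convergent 68/35 is the closest (its error is |678*35 - 68*349|/(349*35) = 2/12215).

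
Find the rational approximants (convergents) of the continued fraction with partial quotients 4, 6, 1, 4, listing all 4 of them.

Using the convergent recurrence p_i = a_i*p_{i-1} + p_{i-2}, q_i = a_i*q_{i-1} + q_{i-2} with p_{-2}=0, p_{-1}=1, q_{-2}=1, q_{-1}=0:
  i=0: a_0=4, p_0 = 4*1 + 0 = 4, q_0 = 4*0 + 1 = 1.
  i=1: a_1=6, p_1 = 6*4 + 1 = 25, q_1 = 6*1 + 0 = 6.
  i=2: a_2=1, p_2 = 1*25 + 4 = 29, q_2 = 1*6 + 1 = 7.
  i=3: a_3=4, p_3 = 4*29 + 25 = 141, q_3 = 4*7 + 6 = 34.

4/1, 25/6, 29/7, 141/34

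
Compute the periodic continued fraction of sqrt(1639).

Write x_i = (sqrt(1639) + m_i)/d_i with (m_0, d_0) = (0, 1). a_0 = floor(sqrt(1639)) = 40, since 40^2 = 1600 <= 1639 < 1681 = 41^2.
Iterate m_{i+1} = d_i*a_i - m_i, d_{i+1} = (1639 - m_{i+1}^2)/d_i, a_{i+1} = floor((a_0 + m_{i+1})/d_{i+1}):
  m_1 = 1*40 - 0 = 40, d_1 = (1639 - 40^2)/1 = 39/1 = 39, a_1 = floor((40 + 40)/39) = 2.
  m_2 = 39*2 - 40 = 38, d_2 = (1639 - 38^2)/39 = 195/39 = 5, a_2 = floor((40 + 38)/5) = 15.
  m_3 = 5*15 - 38 = 37, d_3 = (1639 - 37^2)/5 = 270/5 = 54, a_3 = floor((40 + 37)/54) = 1.
  m_4 = 54*1 - 37 = 17, d_4 = (1639 - 17^2)/54 = 1350/54 = 25, a_4 = floor((40 + 17)/25) = 2.
  m_5 = 25*2 - 17 = 33, d_5 = (1639 - 33^2)/25 = 550/25 = 22, a_5 = floor((40 + 33)/22) = 3.
  m_6 = 22*3 - 33 = 33, d_6 = (1639 - 33^2)/22 = 550/22 = 25, a_6 = floor((40 + 33)/25) = 2.
  m_7 = 25*2 - 33 = 17, d_7 = (1639 - 17^2)/25 = 1350/25 = 54, a_7 = floor((40 + 17)/54) = 1.
  m_8 = 54*1 - 17 = 37, d_8 = (1639 - 37^2)/54 = 270/54 = 5, a_8 = floor((40 + 37)/5) = 15.
  m_9 = 5*15 - 37 = 38, d_9 = (1639 - 38^2)/5 = 195/5 = 39, a_9 = floor((40 + 38)/39) = 2.
  m_10 = 39*2 - 38 = 40, d_10 = (1639 - 40^2)/39 = 39/39 = 1, a_10 = floor((40 + 40)/1) = 80.
  m_11 = 1*80 - 40 = 40, d_11 = (1639 - 40^2)/1 = 39/1 = 39: (m_11, d_11) = (m_1, d_1) = (40, 39), so from here the quotients repeat a_1, ..., a_10; the period length is 10.
Hence the expansion of sqrt(1639) is a_0 = 40 followed by the repeating block 2, 15, 1, 2, 3, 2, 1, 15, 2, 80 (period 10).

[40; (2, 15, 1, 2, 3, 2, 1, 15, 2, 80)]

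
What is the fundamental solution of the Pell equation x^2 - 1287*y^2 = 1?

(x, y) = (287, 8)

First expand sqrt(1287) as a continued fraction. With x_i = (sqrt(1287) + m_i)/d_i and (m_0, d_0) = (0, 1): a_0 = floor(sqrt(1287)) = 35, since 35^2 = 1225 <= 1287 < 1296 = 36^2.
Iterate m_{i+1} = d_i*a_i - m_i, d_{i+1} = (1287 - m_{i+1}^2)/d_i, a_{i+1} = floor((a_0 + m_{i+1})/d_{i+1}):
  m_1 = 1*35 - 0 = 35, d_1 = (1287 - 35^2)/1 = 62/1 = 62, a_1 = floor((35 + 35)/62) = 1.
  m_2 = 62*1 - 35 = 27, d_2 = (1287 - 27^2)/62 = 558/62 = 9, a_2 = floor((35 + 27)/9) = 6.
  m_3 = 9*6 - 27 = 27, d_3 = (1287 - 27^2)/9 = 558/9 = 62, a_3 = floor((35 + 27)/62) = 1.
  m_4 = 62*1 - 27 = 35, d_4 = (1287 - 35^2)/62 = 62/62 = 1, a_4 = floor((35 + 35)/1) = 70.
  m_5 = 1*70 - 35 = 35, d_5 = (1287 - 35^2)/1 = 62/1 = 62: (m_5, d_5) = (m_1, d_1) = (35, 62), so from here the quotients repeat a_1, ..., a_4; the period length is 4.
So sqrt(1287) = [35; (1, 6, 1, 70)] with period length k = 4.
k is even, so the fundamental solution of x^2 - 1287y^2 = 1 is (p_{k-1}, q_{k-1}) = (p_3, q_3); compute convergents through index 3.
Convergents (p_i = a_i*p_{i-1} + p_{i-2}, q_i = a_i*q_{i-1} + q_{i-2} with p_{-2}=0, p_{-1}=1, q_{-2}=1, q_{-1}=0):
  i=0: a_0=35, p_0 = 35*1 + 0 = 35, q_0 = 35*0 + 1 = 1.
  i=1: a_1=1, p_1 = 1*35 + 1 = 36, q_1 = 1*1 + 0 = 1.
  i=2: a_2=6, p_2 = 6*36 + 35 = 251, q_2 = 6*1 + 1 = 7.
  i=3: a_3=1, p_3 = 1*251 + 36 = 287, q_3 = 1*7 + 1 = 8.
Check: 287^2 - 1287*8^2 = 82369 - 82368 = 1, so (x, y) = (287, 8) solves the equation, and by the theorem it is the least positive solution.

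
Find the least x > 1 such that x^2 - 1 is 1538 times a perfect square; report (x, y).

(x, y) = (813603, 20746)

First expand sqrt(1538) as a continued fraction. With x_i = (sqrt(1538) + m_i)/d_i and (m_0, d_0) = (0, 1): a_0 = floor(sqrt(1538)) = 39, since 39^2 = 1521 <= 1538 < 1600 = 40^2.
Iterate m_{i+1} = d_i*a_i - m_i, d_{i+1} = (1538 - m_{i+1}^2)/d_i, a_{i+1} = floor((a_0 + m_{i+1})/d_{i+1}):
  m_1 = 1*39 - 0 = 39, d_1 = (1538 - 39^2)/1 = 17/1 = 17, a_1 = floor((39 + 39)/17) = 4.
  m_2 = 17*4 - 39 = 29, d_2 = (1538 - 29^2)/17 = 697/17 = 41, a_2 = floor((39 + 29)/41) = 1.
  m_3 = 41*1 - 29 = 12, d_3 = (1538 - 12^2)/41 = 1394/41 = 34, a_3 = floor((39 + 12)/34) = 1.
  m_4 = 34*1 - 12 = 22, d_4 = (1538 - 22^2)/34 = 1054/34 = 31, a_4 = floor((39 + 22)/31) = 1.
  m_5 = 31*1 - 22 = 9, d_5 = (1538 - 9^2)/31 = 1457/31 = 47, a_5 = floor((39 + 9)/47) = 1.
  m_6 = 47*1 - 9 = 38, d_6 = (1538 - 38^2)/47 = 94/47 = 2, a_6 = floor((39 + 38)/2) = 38.
  m_7 = 2*38 - 38 = 38, d_7 = (1538 - 38^2)/2 = 94/2 = 47, a_7 = floor((39 + 38)/47) = 1.
  m_8 = 47*1 - 38 = 9, d_8 = (1538 - 9^2)/47 = 1457/47 = 31, a_8 = floor((39 + 9)/31) = 1.
  m_9 = 31*1 - 9 = 22, d_9 = (1538 - 22^2)/31 = 1054/31 = 34, a_9 = floor((39 + 22)/34) = 1.
  m_10 = 34*1 - 22 = 12, d_10 = (1538 - 12^2)/34 = 1394/34 = 41, a_10 = floor((39 + 12)/41) = 1.
  m_11 = 41*1 - 12 = 29, d_11 = (1538 - 29^2)/41 = 697/41 = 17, a_11 = floor((39 + 29)/17) = 4.
  m_12 = 17*4 - 29 = 39, d_12 = (1538 - 39^2)/17 = 17/17 = 1, a_12 = floor((39 + 39)/1) = 78.
  m_13 = 1*78 - 39 = 39, d_13 = (1538 - 39^2)/1 = 17/1 = 17: (m_13, d_13) = (m_1, d_1) = (39, 17), so from here the quotients repeat a_1, ..., a_12; the period length is 12.
So sqrt(1538) = [39; (4, 1, 1, 1, 1, 38, 1, 1, 1, 1, 4, 78)] with period length k = 12.
k is even, so the fundamental solution of x^2 - 1538y^2 = 1 is (p_{k-1}, q_{k-1}) = (p_11, q_11); compute convergents through index 11.
Convergents (p_i = a_i*p_{i-1} + p_{i-2}, q_i = a_i*q_{i-1} + q_{i-2} with p_{-2}=0, p_{-1}=1, q_{-2}=1, q_{-1}=0):
  i=0: a_0=39, p_0 = 39*1 + 0 = 39, q_0 = 39*0 + 1 = 1.
  i=1: a_1=4, p_1 = 4*39 + 1 = 157, q_1 = 4*1 + 0 = 4.
  i=2: a_2=1, p_2 = 1*157 + 39 = 196, q_2 = 1*4 + 1 = 5.
  i=3: a_3=1, p_3 = 1*196 + 157 = 353, q_3 = 1*5 + 4 = 9.
  i=4: a_4=1, p_4 = 1*353 + 196 = 549, q_4 = 1*9 + 5 = 14.
  i=5: a_5=1, p_5 = 1*549 + 353 = 902, q_5 = 1*14 + 9 = 23.
  i=6: a_6=38, p_6 = 38*902 + 549 = 34825, q_6 = 38*23 + 14 = 888.
  i=7: a_7=1, p_7 = 1*34825 + 902 = 35727, q_7 = 1*888 + 23 = 911.
  i=8: a_8=1, p_8 = 1*35727 + 34825 = 70552, q_8 = 1*911 + 888 = 1799.
  i=9: a_9=1, p_9 = 1*70552 + 35727 = 106279, q_9 = 1*1799 + 911 = 2710.
  i=10: a_10=1, p_10 = 1*106279 + 70552 = 176831, q_10 = 1*2710 + 1799 = 4509.
  i=11: a_11=4, p_11 = 4*176831 + 106279 = 813603, q_11 = 4*4509 + 2710 = 20746.
Check: 813603^2 - 1538*20746^2 = 661949841609 - 661949841608 = 1, so (x, y) = (813603, 20746) solves the equation, and by the theorem it is the least positive solution.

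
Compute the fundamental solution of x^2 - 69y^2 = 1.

First expand sqrt(69) as a continued fraction. With x_i = (sqrt(69) + m_i)/d_i and (m_0, d_0) = (0, 1): a_0 = floor(sqrt(69)) = 8, since 8^2 = 64 <= 69 < 81 = 9^2.
Iterate m_{i+1} = d_i*a_i - m_i, d_{i+1} = (69 - m_{i+1}^2)/d_i, a_{i+1} = floor((a_0 + m_{i+1})/d_{i+1}):
  m_1 = 1*8 - 0 = 8, d_1 = (69 - 8^2)/1 = 5/1 = 5, a_1 = floor((8 + 8)/5) = 3.
  m_2 = 5*3 - 8 = 7, d_2 = (69 - 7^2)/5 = 20/5 = 4, a_2 = floor((8 + 7)/4) = 3.
  m_3 = 4*3 - 7 = 5, d_3 = (69 - 5^2)/4 = 44/4 = 11, a_3 = floor((8 + 5)/11) = 1.
  m_4 = 11*1 - 5 = 6, d_4 = (69 - 6^2)/11 = 33/11 = 3, a_4 = floor((8 + 6)/3) = 4.
  m_5 = 3*4 - 6 = 6, d_5 = (69 - 6^2)/3 = 33/3 = 11, a_5 = floor((8 + 6)/11) = 1.
  m_6 = 11*1 - 6 = 5, d_6 = (69 - 5^2)/11 = 44/11 = 4, a_6 = floor((8 + 5)/4) = 3.
  m_7 = 4*3 - 5 = 7, d_7 = (69 - 7^2)/4 = 20/4 = 5, a_7 = floor((8 + 7)/5) = 3.
  m_8 = 5*3 - 7 = 8, d_8 = (69 - 8^2)/5 = 5/5 = 1, a_8 = floor((8 + 8)/1) = 16.
  m_9 = 1*16 - 8 = 8, d_9 = (69 - 8^2)/1 = 5/1 = 5: (m_9, d_9) = (m_1, d_1) = (8, 5), so from here the quotients repeat a_1, ..., a_8; the period length is 8.
So sqrt(69) = [8; (3, 3, 1, 4, 1, 3, 3, 16)] with period length k = 8.
k is even, so the fundamental solution of x^2 - 69y^2 = 1 is (p_{k-1}, q_{k-1}) = (p_7, q_7); compute convergents through index 7.
Convergents (p_i = a_i*p_{i-1} + p_{i-2}, q_i = a_i*q_{i-1} + q_{i-2} with p_{-2}=0, p_{-1}=1, q_{-2}=1, q_{-1}=0):
  i=0: a_0=8, p_0 = 8*1 + 0 = 8, q_0 = 8*0 + 1 = 1.
  i=1: a_1=3, p_1 = 3*8 + 1 = 25, q_1 = 3*1 + 0 = 3.
  i=2: a_2=3, p_2 = 3*25 + 8 = 83, q_2 = 3*3 + 1 = 10.
  i=3: a_3=1, p_3 = 1*83 + 25 = 108, q_3 = 1*10 + 3 = 13.
  i=4: a_4=4, p_4 = 4*108 + 83 = 515, q_4 = 4*13 + 10 = 62.
  i=5: a_5=1, p_5 = 1*515 + 108 = 623, q_5 = 1*62 + 13 = 75.
  i=6: a_6=3, p_6 = 3*623 + 515 = 2384, q_6 = 3*75 + 62 = 287.
  i=7: a_7=3, p_7 = 3*2384 + 623 = 7775, q_7 = 3*287 + 75 = 936.
Check: 7775^2 - 69*936^2 = 60450625 - 60450624 = 1, so (x, y) = (7775, 936) solves the equation, and by the theorem it is the least positive solution.

(x, y) = (7775, 936)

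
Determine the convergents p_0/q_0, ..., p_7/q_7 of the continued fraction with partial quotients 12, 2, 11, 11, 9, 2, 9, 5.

12/1, 25/2, 287/23, 3182/255, 28925/2318, 61032/4891, 578213/46337, 2952097/236576

Using the convergent recurrence p_i = a_i*p_{i-1} + p_{i-2}, q_i = a_i*q_{i-1} + q_{i-2} with p_{-2}=0, p_{-1}=1, q_{-2}=1, q_{-1}=0:
  i=0: a_0=12, p_0 = 12*1 + 0 = 12, q_0 = 12*0 + 1 = 1.
  i=1: a_1=2, p_1 = 2*12 + 1 = 25, q_1 = 2*1 + 0 = 2.
  i=2: a_2=11, p_2 = 11*25 + 12 = 287, q_2 = 11*2 + 1 = 23.
  i=3: a_3=11, p_3 = 11*287 + 25 = 3182, q_3 = 11*23 + 2 = 255.
  i=4: a_4=9, p_4 = 9*3182 + 287 = 28925, q_4 = 9*255 + 23 = 2318.
  i=5: a_5=2, p_5 = 2*28925 + 3182 = 61032, q_5 = 2*2318 + 255 = 4891.
  i=6: a_6=9, p_6 = 9*61032 + 28925 = 578213, q_6 = 9*4891 + 2318 = 46337.
  i=7: a_7=5, p_7 = 5*578213 + 61032 = 2952097, q_7 = 5*46337 + 4891 = 236576.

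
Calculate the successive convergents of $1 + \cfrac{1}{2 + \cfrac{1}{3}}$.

1/1, 3/2, 10/7

Using the convergent recurrence p_i = a_i*p_{i-1} + p_{i-2}, q_i = a_i*q_{i-1} + q_{i-2} with p_{-2}=0, p_{-1}=1, q_{-2}=1, q_{-1}=0:
  i=0: a_0=1, p_0 = 1*1 + 0 = 1, q_0 = 1*0 + 1 = 1.
  i=1: a_1=2, p_1 = 2*1 + 1 = 3, q_1 = 2*1 + 0 = 2.
  i=2: a_2=3, p_2 = 3*3 + 1 = 10, q_2 = 3*2 + 1 = 7.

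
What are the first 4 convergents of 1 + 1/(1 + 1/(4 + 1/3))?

1/1, 2/1, 9/5, 29/16

Using the convergent recurrence p_i = a_i*p_{i-1} + p_{i-2}, q_i = a_i*q_{i-1} + q_{i-2} with p_{-2}=0, p_{-1}=1, q_{-2}=1, q_{-1}=0:
  i=0: a_0=1, p_0 = 1*1 + 0 = 1, q_0 = 1*0 + 1 = 1.
  i=1: a_1=1, p_1 = 1*1 + 1 = 2, q_1 = 1*1 + 0 = 1.
  i=2: a_2=4, p_2 = 4*2 + 1 = 9, q_2 = 4*1 + 1 = 5.
  i=3: a_3=3, p_3 = 3*9 + 2 = 29, q_3 = 3*5 + 1 = 16.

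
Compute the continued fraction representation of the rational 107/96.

Run the Euclidean algorithm on 107 and 96; the successive quotients are the partial quotients a_0, a_1, ... (each step inverts the fractional part left over by the previous one):
  107 = 1*96 + 11, so a_0 = 1.
  96 = 8*11 + 8, so a_1 = 8.
  11 = 1*8 + 3, so a_2 = 1.
  8 = 2*3 + 2, so a_3 = 2.
  3 = 1*2 + 1, so a_4 = 1.
  2 = 2*1 + 0, so a_5 = 2.
The remainder reaches 0 after 6 divisions, so the expansion has 6 partial quotients, read off in order.

[1; 8, 1, 2, 1, 2]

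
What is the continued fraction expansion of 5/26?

Run the Euclidean algorithm on 5 and 26; the successive quotients are the partial quotients a_0, a_1, ... (each step inverts the fractional part left over by the previous one):
  5 = 0*26 + 5, so a_0 = 0.
  26 = 5*5 + 1, so a_1 = 5.
  5 = 5*1 + 0, so a_2 = 5.
The remainder reaches 0 after 3 divisions, so the expansion has 3 partial quotients, read off in order.

[0; 5, 5]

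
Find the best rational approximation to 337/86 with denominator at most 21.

47/12

Expand x = 337/86 as a continued fraction with the Euclidean algorithm:
  337 = 3*86 + 79, so a_0 = 3.
  86 = 1*79 + 7, so a_1 = 1.
  79 = 11*7 + 2, so a_2 = 11.
  7 = 3*2 + 1, so a_3 = 3.
  2 = 2*1 + 0, so a_4 = 2.
so x = [3; 1, 11, 3, 2].
Convergents (p_i = a_i*p_{i-1} + p_{i-2}, q_i = a_i*q_{i-1} + q_{i-2} with p_{-2}=0, p_{-1}=1, q_{-2}=1, q_{-1}=0), until the denominator exceeds 21:
  i=0: a_0=3, p_0 = 3*1 + 0 = 3, q_0 = 3*0 + 1 = 1.
  i=1: a_1=1, p_1 = 1*3 + 1 = 4, q_1 = 1*1 + 0 = 1.
  i=2: a_2=11, p_2 = 11*4 + 3 = 47, q_2 = 11*1 + 1 = 12.
  i=3: a_3=3, p_3 = 3*47 + 4 = 145, q_3 = 3*12 + 1 = 37.
q_3 = 37 > 21, so the last convergent with denominator <= 21 is p_2/q_2 = 47/12.
The closest fraction with denominator <= 21 is either p_2/q_2 or the intermediate fraction (k*p_2 + p_1)/(k*q_2 + q_1) with the largest k >= 1 whose denominator stays <= 21; these approach x as k grows, and every other convergent or intermediate fraction in range is farther away.
Largest k: floor((21 - q_1)/q_2) = floor((21 - 1)/12) = 1.
That gives (1*47 + 4)/(1*12 + 1) = 51/13.
Compare the errors: |x - 47/12| = |337*12 - 47*86|/(86*12) = 2/1032, and |x - 51/13| = |337*13 - 51*86|/(86*13) = 5/1118.
Cross-multiplying, 2*1118 = 2236 < 5160 = 5*1032, so 2/1032 is smaller: the convergent 47/12 is closer to x than 51/13.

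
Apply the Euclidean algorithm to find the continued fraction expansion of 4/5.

Run the Euclidean algorithm on 4 and 5; the successive quotients are the partial quotients a_0, a_1, ... (each step inverts the fractional part left over by the previous one):
  4 = 0*5 + 4, so a_0 = 0.
  5 = 1*4 + 1, so a_1 = 1.
  4 = 4*1 + 0, so a_2 = 4.
The remainder reaches 0 after 3 divisions, so the expansion has 3 partial quotients, read off in order.

[0; 1, 4]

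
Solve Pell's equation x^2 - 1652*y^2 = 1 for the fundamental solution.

(x, y) = (113399, 2790)

First expand sqrt(1652) as a continued fraction. With x_i = (sqrt(1652) + m_i)/d_i and (m_0, d_0) = (0, 1): a_0 = floor(sqrt(1652)) = 40, since 40^2 = 1600 <= 1652 < 1681 = 41^2.
Iterate m_{i+1} = d_i*a_i - m_i, d_{i+1} = (1652 - m_{i+1}^2)/d_i, a_{i+1} = floor((a_0 + m_{i+1})/d_{i+1}):
  m_1 = 1*40 - 0 = 40, d_1 = (1652 - 40^2)/1 = 52/1 = 52, a_1 = floor((40 + 40)/52) = 1.
  m_2 = 52*1 - 40 = 12, d_2 = (1652 - 12^2)/52 = 1508/52 = 29, a_2 = floor((40 + 12)/29) = 1.
  m_3 = 29*1 - 12 = 17, d_3 = (1652 - 17^2)/29 = 1363/29 = 47, a_3 = floor((40 + 17)/47) = 1.
  m_4 = 47*1 - 17 = 30, d_4 = (1652 - 30^2)/47 = 752/47 = 16, a_4 = floor((40 + 30)/16) = 4.
  m_5 = 16*4 - 30 = 34, d_5 = (1652 - 34^2)/16 = 496/16 = 31, a_5 = floor((40 + 34)/31) = 2.
  m_6 = 31*2 - 34 = 28, d_6 = (1652 - 28^2)/31 = 868/31 = 28, a_6 = floor((40 + 28)/28) = 2.
  m_7 = 28*2 - 28 = 28, d_7 = (1652 - 28^2)/28 = 868/28 = 31, a_7 = floor((40 + 28)/31) = 2.
  m_8 = 31*2 - 28 = 34, d_8 = (1652 - 34^2)/31 = 496/31 = 16, a_8 = floor((40 + 34)/16) = 4.
  m_9 = 16*4 - 34 = 30, d_9 = (1652 - 30^2)/16 = 752/16 = 47, a_9 = floor((40 + 30)/47) = 1.
  m_10 = 47*1 - 30 = 17, d_10 = (1652 - 17^2)/47 = 1363/47 = 29, a_10 = floor((40 + 17)/29) = 1.
  m_11 = 29*1 - 17 = 12, d_11 = (1652 - 12^2)/29 = 1508/29 = 52, a_11 = floor((40 + 12)/52) = 1.
  m_12 = 52*1 - 12 = 40, d_12 = (1652 - 40^2)/52 = 52/52 = 1, a_12 = floor((40 + 40)/1) = 80.
  m_13 = 1*80 - 40 = 40, d_13 = (1652 - 40^2)/1 = 52/1 = 52: (m_13, d_13) = (m_1, d_1) = (40, 52), so from here the quotients repeat a_1, ..., a_12; the period length is 12.
So sqrt(1652) = [40; (1, 1, 1, 4, 2, 2, 2, 4, 1, 1, 1, 80)] with period length k = 12.
k is even, so the fundamental solution of x^2 - 1652y^2 = 1 is (p_{k-1}, q_{k-1}) = (p_11, q_11); compute convergents through index 11.
Convergents (p_i = a_i*p_{i-1} + p_{i-2}, q_i = a_i*q_{i-1} + q_{i-2} with p_{-2}=0, p_{-1}=1, q_{-2}=1, q_{-1}=0):
  i=0: a_0=40, p_0 = 40*1 + 0 = 40, q_0 = 40*0 + 1 = 1.
  i=1: a_1=1, p_1 = 1*40 + 1 = 41, q_1 = 1*1 + 0 = 1.
  i=2: a_2=1, p_2 = 1*41 + 40 = 81, q_2 = 1*1 + 1 = 2.
  i=3: a_3=1, p_3 = 1*81 + 41 = 122, q_3 = 1*2 + 1 = 3.
  i=4: a_4=4, p_4 = 4*122 + 81 = 569, q_4 = 4*3 + 2 = 14.
  i=5: a_5=2, p_5 = 2*569 + 122 = 1260, q_5 = 2*14 + 3 = 31.
  i=6: a_6=2, p_6 = 2*1260 + 569 = 3089, q_6 = 2*31 + 14 = 76.
  i=7: a_7=2, p_7 = 2*3089 + 1260 = 7438, q_7 = 2*76 + 31 = 183.
  i=8: a_8=4, p_8 = 4*7438 + 3089 = 32841, q_8 = 4*183 + 76 = 808.
  i=9: a_9=1, p_9 = 1*32841 + 7438 = 40279, q_9 = 1*808 + 183 = 991.
  i=10: a_10=1, p_10 = 1*40279 + 32841 = 73120, q_10 = 1*991 + 808 = 1799.
  i=11: a_11=1, p_11 = 1*73120 + 40279 = 113399, q_11 = 1*1799 + 991 = 2790.
Check: 113399^2 - 1652*2790^2 = 12859333201 - 12859333200 = 1, so (x, y) = (113399, 2790) solves the equation, and by the theorem it is the least positive solution.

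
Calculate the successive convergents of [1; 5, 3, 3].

Using the convergent recurrence p_i = a_i*p_{i-1} + p_{i-2}, q_i = a_i*q_{i-1} + q_{i-2} with p_{-2}=0, p_{-1}=1, q_{-2}=1, q_{-1}=0:
  i=0: a_0=1, p_0 = 1*1 + 0 = 1, q_0 = 1*0 + 1 = 1.
  i=1: a_1=5, p_1 = 5*1 + 1 = 6, q_1 = 5*1 + 0 = 5.
  i=2: a_2=3, p_2 = 3*6 + 1 = 19, q_2 = 3*5 + 1 = 16.
  i=3: a_3=3, p_3 = 3*19 + 6 = 63, q_3 = 3*16 + 5 = 53.

1/1, 6/5, 19/16, 63/53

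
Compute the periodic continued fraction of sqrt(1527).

[39; (13, 78)]

Write x_i = (sqrt(1527) + m_i)/d_i with (m_0, d_0) = (0, 1). a_0 = floor(sqrt(1527)) = 39, since 39^2 = 1521 <= 1527 < 1600 = 40^2.
Iterate m_{i+1} = d_i*a_i - m_i, d_{i+1} = (1527 - m_{i+1}^2)/d_i, a_{i+1} = floor((a_0 + m_{i+1})/d_{i+1}):
  m_1 = 1*39 - 0 = 39, d_1 = (1527 - 39^2)/1 = 6/1 = 6, a_1 = floor((39 + 39)/6) = 13.
  m_2 = 6*13 - 39 = 39, d_2 = (1527 - 39^2)/6 = 6/6 = 1, a_2 = floor((39 + 39)/1) = 78.
  m_3 = 1*78 - 39 = 39, d_3 = (1527 - 39^2)/1 = 6/1 = 6: (m_3, d_3) = (m_1, d_1) = (39, 6), so from here the quotients repeat a_1, a_2; the period length is 2.
Hence the expansion of sqrt(1527) is a_0 = 39 followed by the repeating block 13, 78 (period 2).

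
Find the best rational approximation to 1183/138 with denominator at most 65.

Expand x = 1183/138 as a continued fraction with the Euclidean algorithm:
  1183 = 8*138 + 79, so a_0 = 8.
  138 = 1*79 + 59, so a_1 = 1.
  79 = 1*59 + 20, so a_2 = 1.
  59 = 2*20 + 19, so a_3 = 2.
  20 = 1*19 + 1, so a_4 = 1.
  19 = 19*1 + 0, so a_5 = 19.
so x = [8; 1, 1, 2, 1, 19].
Convergents (p_i = a_i*p_{i-1} + p_{i-2}, q_i = a_i*q_{i-1} + q_{i-2} with p_{-2}=0, p_{-1}=1, q_{-2}=1, q_{-1}=0), until the denominator exceeds 65:
  i=0: a_0=8, p_0 = 8*1 + 0 = 8, q_0 = 8*0 + 1 = 1.
  i=1: a_1=1, p_1 = 1*8 + 1 = 9, q_1 = 1*1 + 0 = 1.
  i=2: a_2=1, p_2 = 1*9 + 8 = 17, q_2 = 1*1 + 1 = 2.
  i=3: a_3=2, p_3 = 2*17 + 9 = 43, q_3 = 2*2 + 1 = 5.
  i=4: a_4=1, p_4 = 1*43 + 17 = 60, q_4 = 1*5 + 2 = 7.
  i=5: a_5=19, p_5 = 19*60 + 43 = 1183, q_5 = 19*7 + 5 = 138.
q_5 = 138 > 65, so the last convergent with denominator <= 65 is p_4/q_4 = 60/7.
The closest fraction with denominator <= 65 is either p_4/q_4 or the intermediate fraction (k*p_4 + p_3)/(k*q_4 + q_3) with the largest k >= 1 whose denominator stays <= 65; these approach x as k grows, and every other convergent or intermediate fraction in range is farther away.
Largest k: floor((65 - q_3)/q_4) = floor((65 - 5)/7) = 8.
That gives (8*60 + 43)/(8*7 + 5) = 523/61.
Compare the errors: |x - 60/7| = |1183*7 - 60*138|/(138*7) = 1/966, and |x - 523/61| = |1183*61 - 523*138|/(138*61) = 11/8418.
Cross-multiplying, 1*8418 = 8418 < 10626 = 11*966, so 1/966 is smaller: the convergent 60/7 is closer to x than 523/61.

60/7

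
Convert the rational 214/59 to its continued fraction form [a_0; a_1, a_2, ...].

[3; 1, 1, 1, 2, 7]

Run the Euclidean algorithm on 214 and 59; the successive quotients are the partial quotients a_0, a_1, ... (each step inverts the fractional part left over by the previous one):
  214 = 3*59 + 37, so a_0 = 3.
  59 = 1*37 + 22, so a_1 = 1.
  37 = 1*22 + 15, so a_2 = 1.
  22 = 1*15 + 7, so a_3 = 1.
  15 = 2*7 + 1, so a_4 = 2.
  7 = 7*1 + 0, so a_5 = 7.
The remainder reaches 0 after 6 divisions, so the expansion has 6 partial quotients, read off in order.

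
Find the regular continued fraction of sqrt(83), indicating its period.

[9; (9, 18)]

Write x_i = (sqrt(83) + m_i)/d_i with (m_0, d_0) = (0, 1). a_0 = floor(sqrt(83)) = 9, since 9^2 = 81 <= 83 < 100 = 10^2.
Iterate m_{i+1} = d_i*a_i - m_i, d_{i+1} = (83 - m_{i+1}^2)/d_i, a_{i+1} = floor((a_0 + m_{i+1})/d_{i+1}):
  m_1 = 1*9 - 0 = 9, d_1 = (83 - 9^2)/1 = 2/1 = 2, a_1 = floor((9 + 9)/2) = 9.
  m_2 = 2*9 - 9 = 9, d_2 = (83 - 9^2)/2 = 2/2 = 1, a_2 = floor((9 + 9)/1) = 18.
  m_3 = 1*18 - 9 = 9, d_3 = (83 - 9^2)/1 = 2/1 = 2: (m_3, d_3) = (m_1, d_1) = (9, 2), so from here the quotients repeat a_1, a_2; the period length is 2.
Hence the expansion of sqrt(83) is a_0 = 9 followed by the repeating block 9, 18 (period 2).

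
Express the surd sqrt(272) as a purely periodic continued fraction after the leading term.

Write x_i = (sqrt(272) + m_i)/d_i with (m_0, d_0) = (0, 1). a_0 = floor(sqrt(272)) = 16, since 16^2 = 256 <= 272 < 289 = 17^2.
Iterate m_{i+1} = d_i*a_i - m_i, d_{i+1} = (272 - m_{i+1}^2)/d_i, a_{i+1} = floor((a_0 + m_{i+1})/d_{i+1}):
  m_1 = 1*16 - 0 = 16, d_1 = (272 - 16^2)/1 = 16/1 = 16, a_1 = floor((16 + 16)/16) = 2.
  m_2 = 16*2 - 16 = 16, d_2 = (272 - 16^2)/16 = 16/16 = 1, a_2 = floor((16 + 16)/1) = 32.
  m_3 = 1*32 - 16 = 16, d_3 = (272 - 16^2)/1 = 16/1 = 16: (m_3, d_3) = (m_1, d_1) = (16, 16), so from here the quotients repeat a_1, a_2; the period length is 2.
Hence the expansion of sqrt(272) is a_0 = 16 followed by the repeating block 2, 32 (period 2).

[16; (2, 32)]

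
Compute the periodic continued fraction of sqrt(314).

[17; (1, 2, 1, 1, 2, 1, 34)]

Write x_i = (sqrt(314) + m_i)/d_i with (m_0, d_0) = (0, 1). a_0 = floor(sqrt(314)) = 17, since 17^2 = 289 <= 314 < 324 = 18^2.
Iterate m_{i+1} = d_i*a_i - m_i, d_{i+1} = (314 - m_{i+1}^2)/d_i, a_{i+1} = floor((a_0 + m_{i+1})/d_{i+1}):
  m_1 = 1*17 - 0 = 17, d_1 = (314 - 17^2)/1 = 25/1 = 25, a_1 = floor((17 + 17)/25) = 1.
  m_2 = 25*1 - 17 = 8, d_2 = (314 - 8^2)/25 = 250/25 = 10, a_2 = floor((17 + 8)/10) = 2.
  m_3 = 10*2 - 8 = 12, d_3 = (314 - 12^2)/10 = 170/10 = 17, a_3 = floor((17 + 12)/17) = 1.
  m_4 = 17*1 - 12 = 5, d_4 = (314 - 5^2)/17 = 289/17 = 17, a_4 = floor((17 + 5)/17) = 1.
  m_5 = 17*1 - 5 = 12, d_5 = (314 - 12^2)/17 = 170/17 = 10, a_5 = floor((17 + 12)/10) = 2.
  m_6 = 10*2 - 12 = 8, d_6 = (314 - 8^2)/10 = 250/10 = 25, a_6 = floor((17 + 8)/25) = 1.
  m_7 = 25*1 - 8 = 17, d_7 = (314 - 17^2)/25 = 25/25 = 1, a_7 = floor((17 + 17)/1) = 34.
  m_8 = 1*34 - 17 = 17, d_8 = (314 - 17^2)/1 = 25/1 = 25: (m_8, d_8) = (m_1, d_1) = (17, 25), so from here the quotients repeat a_1, ..., a_7; the period length is 7.
Hence the expansion of sqrt(314) is a_0 = 17 followed by the repeating block 1, 2, 1, 1, 2, 1, 34 (period 7).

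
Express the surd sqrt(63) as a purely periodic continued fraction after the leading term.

[7; (1, 14)]

Write x_i = (sqrt(63) + m_i)/d_i with (m_0, d_0) = (0, 1). a_0 = floor(sqrt(63)) = 7, since 7^2 = 49 <= 63 < 64 = 8^2.
Iterate m_{i+1} = d_i*a_i - m_i, d_{i+1} = (63 - m_{i+1}^2)/d_i, a_{i+1} = floor((a_0 + m_{i+1})/d_{i+1}):
  m_1 = 1*7 - 0 = 7, d_1 = (63 - 7^2)/1 = 14/1 = 14, a_1 = floor((7 + 7)/14) = 1.
  m_2 = 14*1 - 7 = 7, d_2 = (63 - 7^2)/14 = 14/14 = 1, a_2 = floor((7 + 7)/1) = 14.
  m_3 = 1*14 - 7 = 7, d_3 = (63 - 7^2)/1 = 14/1 = 14: (m_3, d_3) = (m_1, d_1) = (7, 14), so from here the quotients repeat a_1, a_2; the period length is 2.
Hence the expansion of sqrt(63) is a_0 = 7 followed by the repeating block 1, 14 (period 2).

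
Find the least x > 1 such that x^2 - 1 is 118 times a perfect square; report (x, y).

(x, y) = (306917, 28254)

First expand sqrt(118) as a continued fraction. With x_i = (sqrt(118) + m_i)/d_i and (m_0, d_0) = (0, 1): a_0 = floor(sqrt(118)) = 10, since 10^2 = 100 <= 118 < 121 = 11^2.
Iterate m_{i+1} = d_i*a_i - m_i, d_{i+1} = (118 - m_{i+1}^2)/d_i, a_{i+1} = floor((a_0 + m_{i+1})/d_{i+1}):
  m_1 = 1*10 - 0 = 10, d_1 = (118 - 10^2)/1 = 18/1 = 18, a_1 = floor((10 + 10)/18) = 1.
  m_2 = 18*1 - 10 = 8, d_2 = (118 - 8^2)/18 = 54/18 = 3, a_2 = floor((10 + 8)/3) = 6.
  m_3 = 3*6 - 8 = 10, d_3 = (118 - 10^2)/3 = 18/3 = 6, a_3 = floor((10 + 10)/6) = 3.
  m_4 = 6*3 - 10 = 8, d_4 = (118 - 8^2)/6 = 54/6 = 9, a_4 = floor((10 + 8)/9) = 2.
  m_5 = 9*2 - 8 = 10, d_5 = (118 - 10^2)/9 = 18/9 = 2, a_5 = floor((10 + 10)/2) = 10.
  m_6 = 2*10 - 10 = 10, d_6 = (118 - 10^2)/2 = 18/2 = 9, a_6 = floor((10 + 10)/9) = 2.
  m_7 = 9*2 - 10 = 8, d_7 = (118 - 8^2)/9 = 54/9 = 6, a_7 = floor((10 + 8)/6) = 3.
  m_8 = 6*3 - 8 = 10, d_8 = (118 - 10^2)/6 = 18/6 = 3, a_8 = floor((10 + 10)/3) = 6.
  m_9 = 3*6 - 10 = 8, d_9 = (118 - 8^2)/3 = 54/3 = 18, a_9 = floor((10 + 8)/18) = 1.
  m_10 = 18*1 - 8 = 10, d_10 = (118 - 10^2)/18 = 18/18 = 1, a_10 = floor((10 + 10)/1) = 20.
  m_11 = 1*20 - 10 = 10, d_11 = (118 - 10^2)/1 = 18/1 = 18: (m_11, d_11) = (m_1, d_1) = (10, 18), so from here the quotients repeat a_1, ..., a_10; the period length is 10.
So sqrt(118) = [10; (1, 6, 3, 2, 10, 2, 3, 6, 1, 20)] with period length k = 10.
k is even, so the fundamental solution of x^2 - 118y^2 = 1 is (p_{k-1}, q_{k-1}) = (p_9, q_9); compute convergents through index 9.
Convergents (p_i = a_i*p_{i-1} + p_{i-2}, q_i = a_i*q_{i-1} + q_{i-2} with p_{-2}=0, p_{-1}=1, q_{-2}=1, q_{-1}=0):
  i=0: a_0=10, p_0 = 10*1 + 0 = 10, q_0 = 10*0 + 1 = 1.
  i=1: a_1=1, p_1 = 1*10 + 1 = 11, q_1 = 1*1 + 0 = 1.
  i=2: a_2=6, p_2 = 6*11 + 10 = 76, q_2 = 6*1 + 1 = 7.
  i=3: a_3=3, p_3 = 3*76 + 11 = 239, q_3 = 3*7 + 1 = 22.
  i=4: a_4=2, p_4 = 2*239 + 76 = 554, q_4 = 2*22 + 7 = 51.
  i=5: a_5=10, p_5 = 10*554 + 239 = 5779, q_5 = 10*51 + 22 = 532.
  i=6: a_6=2, p_6 = 2*5779 + 554 = 12112, q_6 = 2*532 + 51 = 1115.
  i=7: a_7=3, p_7 = 3*12112 + 5779 = 42115, q_7 = 3*1115 + 532 = 3877.
  i=8: a_8=6, p_8 = 6*42115 + 12112 = 264802, q_8 = 6*3877 + 1115 = 24377.
  i=9: a_9=1, p_9 = 1*264802 + 42115 = 306917, q_9 = 1*24377 + 3877 = 28254.
Check: 306917^2 - 118*28254^2 = 94198044889 - 94198044888 = 1, so (x, y) = (306917, 28254) solves the equation, and by the theorem it is the least positive solution.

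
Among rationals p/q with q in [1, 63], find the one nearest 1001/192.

318/61

Expand x = 1001/192 as a continued fraction with the Euclidean algorithm:
  1001 = 5*192 + 41, so a_0 = 5.
  192 = 4*41 + 28, so a_1 = 4.
  41 = 1*28 + 13, so a_2 = 1.
  28 = 2*13 + 2, so a_3 = 2.
  13 = 6*2 + 1, so a_4 = 6.
  2 = 2*1 + 0, so a_5 = 2.
so x = [5; 4, 1, 2, 6, 2].
Convergents (p_i = a_i*p_{i-1} + p_{i-2}, q_i = a_i*q_{i-1} + q_{i-2} with p_{-2}=0, p_{-1}=1, q_{-2}=1, q_{-1}=0), until the denominator exceeds 63:
  i=0: a_0=5, p_0 = 5*1 + 0 = 5, q_0 = 5*0 + 1 = 1.
  i=1: a_1=4, p_1 = 4*5 + 1 = 21, q_1 = 4*1 + 0 = 4.
  i=2: a_2=1, p_2 = 1*21 + 5 = 26, q_2 = 1*4 + 1 = 5.
  i=3: a_3=2, p_3 = 2*26 + 21 = 73, q_3 = 2*5 + 4 = 14.
  i=4: a_4=6, p_4 = 6*73 + 26 = 464, q_4 = 6*14 + 5 = 89.
q_4 = 89 > 63, so the last convergent with denominator <= 63 is p_3/q_3 = 73/14.
The closest fraction with denominator <= 63 is either p_3/q_3 or the intermediate fraction (k*p_3 + p_2)/(k*q_3 + q_2) with the largest k >= 1 whose denominator stays <= 63; these approach x as k grows, and every other convergent or intermediate fraction in range is farther away.
Largest k: floor((63 - q_2)/q_3) = floor((63 - 5)/14) = 4.
That gives (4*73 + 26)/(4*14 + 5) = 318/61.
Compare the errors: |x - 73/14| = |1001*14 - 73*192|/(192*14) = 2/2688, and |x - 318/61| = |1001*61 - 318*192|/(192*61) = 5/11712.
Cross-multiplying, 5*2688 = 13440 < 23424 = 2*11712, so 5/11712 is smaller: the intermediate fraction 318/61 is closer to x than 73/14.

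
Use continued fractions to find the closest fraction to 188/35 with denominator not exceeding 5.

Expand x = 188/35 as a continued fraction with the Euclidean algorithm:
  188 = 5*35 + 13, so a_0 = 5.
  35 = 2*13 + 9, so a_1 = 2.
  13 = 1*9 + 4, so a_2 = 1.
  9 = 2*4 + 1, so a_3 = 2.
  4 = 4*1 + 0, so a_4 = 4.
so x = [5; 2, 1, 2, 4].
Convergents (p_i = a_i*p_{i-1} + p_{i-2}, q_i = a_i*q_{i-1} + q_{i-2} with p_{-2}=0, p_{-1}=1, q_{-2}=1, q_{-1}=0), until the denominator exceeds 5:
  i=0: a_0=5, p_0 = 5*1 + 0 = 5, q_0 = 5*0 + 1 = 1.
  i=1: a_1=2, p_1 = 2*5 + 1 = 11, q_1 = 2*1 + 0 = 2.
  i=2: a_2=1, p_2 = 1*11 + 5 = 16, q_2 = 1*2 + 1 = 3.
  i=3: a_3=2, p_3 = 2*16 + 11 = 43, q_3 = 2*3 + 2 = 8.
q_3 = 8 > 5, so the last convergent with denominator <= 5 is p_2/q_2 = 16/3.
The closest fraction with denominator <= 5 is either p_2/q_2 or the intermediate fraction (k*p_2 + p_1)/(k*q_2 + q_1) with the largest k >= 1 whose denominator stays <= 5; these approach x as k grows, and every other convergent or intermediate fraction in range is farther away.
Largest k: floor((5 - q_1)/q_2) = floor((5 - 2)/3) = 1.
That gives (1*16 + 11)/(1*3 + 2) = 27/5.
Compare the errors: |x - 16/3| = |188*3 - 16*35|/(35*3) = 4/105, and |x - 27/5| = |188*5 - 27*35|/(35*5) = 5/175.
Cross-multiplying, 5*105 = 525 < 700 = 4*175, so 5/175 is smaller: the intermediate fraction 27/5 is closer to x than 16/3.

27/5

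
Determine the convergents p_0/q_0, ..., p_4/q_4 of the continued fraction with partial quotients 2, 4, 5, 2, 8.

Using the convergent recurrence p_i = a_i*p_{i-1} + p_{i-2}, q_i = a_i*q_{i-1} + q_{i-2} with p_{-2}=0, p_{-1}=1, q_{-2}=1, q_{-1}=0:
  i=0: a_0=2, p_0 = 2*1 + 0 = 2, q_0 = 2*0 + 1 = 1.
  i=1: a_1=4, p_1 = 4*2 + 1 = 9, q_1 = 4*1 + 0 = 4.
  i=2: a_2=5, p_2 = 5*9 + 2 = 47, q_2 = 5*4 + 1 = 21.
  i=3: a_3=2, p_3 = 2*47 + 9 = 103, q_3 = 2*21 + 4 = 46.
  i=4: a_4=8, p_4 = 8*103 + 47 = 871, q_4 = 8*46 + 21 = 389.

2/1, 9/4, 47/21, 103/46, 871/389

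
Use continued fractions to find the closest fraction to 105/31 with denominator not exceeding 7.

17/5

Expand x = 105/31 as a continued fraction with the Euclidean algorithm:
  105 = 3*31 + 12, so a_0 = 3.
  31 = 2*12 + 7, so a_1 = 2.
  12 = 1*7 + 5, so a_2 = 1.
  7 = 1*5 + 2, so a_3 = 1.
  5 = 2*2 + 1, so a_4 = 2.
  2 = 2*1 + 0, so a_5 = 2.
so x = [3; 2, 1, 1, 2, 2].
Convergents (p_i = a_i*p_{i-1} + p_{i-2}, q_i = a_i*q_{i-1} + q_{i-2} with p_{-2}=0, p_{-1}=1, q_{-2}=1, q_{-1}=0), until the denominator exceeds 7:
  i=0: a_0=3, p_0 = 3*1 + 0 = 3, q_0 = 3*0 + 1 = 1.
  i=1: a_1=2, p_1 = 2*3 + 1 = 7, q_1 = 2*1 + 0 = 2.
  i=2: a_2=1, p_2 = 1*7 + 3 = 10, q_2 = 1*2 + 1 = 3.
  i=3: a_3=1, p_3 = 1*10 + 7 = 17, q_3 = 1*3 + 2 = 5.
  i=4: a_4=2, p_4 = 2*17 + 10 = 44, q_4 = 2*5 + 3 = 13.
q_4 = 13 > 7, so the last convergent with denominator <= 7 is p_3/q_3 = 17/5.
The closest fraction with denominator <= 7 is either p_3/q_3 or the intermediate fraction (k*p_3 + p_2)/(k*q_3 + q_2) with the largest k >= 1 whose denominator stays <= 7; these approach x as k grows, and every other convergent or intermediate fraction in range is farther away.
Largest k: floor((7 - q_2)/q_3) = floor((7 - 3)/5) = 0.
Since k = 0, no intermediate fraction beyond p_3/q_3 has denominator <= 7, so the convergent 17/5 is the closest (its error is |105*5 - 17*31|/(31*5) = 2/155).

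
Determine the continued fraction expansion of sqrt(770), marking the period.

Write x_i = (sqrt(770) + m_i)/d_i with (m_0, d_0) = (0, 1). a_0 = floor(sqrt(770)) = 27, since 27^2 = 729 <= 770 < 784 = 28^2.
Iterate m_{i+1} = d_i*a_i - m_i, d_{i+1} = (770 - m_{i+1}^2)/d_i, a_{i+1} = floor((a_0 + m_{i+1})/d_{i+1}):
  m_1 = 1*27 - 0 = 27, d_1 = (770 - 27^2)/1 = 41/1 = 41, a_1 = floor((27 + 27)/41) = 1.
  m_2 = 41*1 - 27 = 14, d_2 = (770 - 14^2)/41 = 574/41 = 14, a_2 = floor((27 + 14)/14) = 2.
  m_3 = 14*2 - 14 = 14, d_3 = (770 - 14^2)/14 = 574/14 = 41, a_3 = floor((27 + 14)/41) = 1.
  m_4 = 41*1 - 14 = 27, d_4 = (770 - 27^2)/41 = 41/41 = 1, a_4 = floor((27 + 27)/1) = 54.
  m_5 = 1*54 - 27 = 27, d_5 = (770 - 27^2)/1 = 41/1 = 41: (m_5, d_5) = (m_1, d_1) = (27, 41), so from here the quotients repeat a_1, ..., a_4; the period length is 4.
Hence the expansion of sqrt(770) is a_0 = 27 followed by the repeating block 1, 2, 1, 54 (period 4).

[27; (1, 2, 1, 54)]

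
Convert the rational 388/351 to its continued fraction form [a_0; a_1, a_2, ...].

Run the Euclidean algorithm on 388 and 351; the successive quotients are the partial quotients a_0, a_1, ... (each step inverts the fractional part left over by the previous one):
  388 = 1*351 + 37, so a_0 = 1.
  351 = 9*37 + 18, so a_1 = 9.
  37 = 2*18 + 1, so a_2 = 2.
  18 = 18*1 + 0, so a_3 = 18.
The remainder reaches 0 after 4 divisions, so the expansion has 4 partial quotients, read off in order.

[1; 9, 2, 18]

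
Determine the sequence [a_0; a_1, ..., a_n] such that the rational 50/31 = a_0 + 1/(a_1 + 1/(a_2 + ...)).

Run the Euclidean algorithm on 50 and 31; the successive quotients are the partial quotients a_0, a_1, ... (each step inverts the fractional part left over by the previous one):
  50 = 1*31 + 19, so a_0 = 1.
  31 = 1*19 + 12, so a_1 = 1.
  19 = 1*12 + 7, so a_2 = 1.
  12 = 1*7 + 5, so a_3 = 1.
  7 = 1*5 + 2, so a_4 = 1.
  5 = 2*2 + 1, so a_5 = 2.
  2 = 2*1 + 0, so a_6 = 2.
The remainder reaches 0 after 7 divisions, so the expansion has 7 partial quotients, read off in order.

[1; 1, 1, 1, 1, 2, 2]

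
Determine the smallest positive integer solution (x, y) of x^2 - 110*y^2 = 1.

(x, y) = (21, 2)

First expand sqrt(110) as a continued fraction. With x_i = (sqrt(110) + m_i)/d_i and (m_0, d_0) = (0, 1): a_0 = floor(sqrt(110)) = 10, since 10^2 = 100 <= 110 < 121 = 11^2.
Iterate m_{i+1} = d_i*a_i - m_i, d_{i+1} = (110 - m_{i+1}^2)/d_i, a_{i+1} = floor((a_0 + m_{i+1})/d_{i+1}):
  m_1 = 1*10 - 0 = 10, d_1 = (110 - 10^2)/1 = 10/1 = 10, a_1 = floor((10 + 10)/10) = 2.
  m_2 = 10*2 - 10 = 10, d_2 = (110 - 10^2)/10 = 10/10 = 1, a_2 = floor((10 + 10)/1) = 20.
  m_3 = 1*20 - 10 = 10, d_3 = (110 - 10^2)/1 = 10/1 = 10: (m_3, d_3) = (m_1, d_1) = (10, 10), so from here the quotients repeat a_1, a_2; the period length is 2.
So sqrt(110) = [10; (2, 20)] with period length k = 2.
k is even, so the fundamental solution of x^2 - 110y^2 = 1 is (p_{k-1}, q_{k-1}) = (p_1, q_1); compute convergents through index 1.
Convergents (p_i = a_i*p_{i-1} + p_{i-2}, q_i = a_i*q_{i-1} + q_{i-2} with p_{-2}=0, p_{-1}=1, q_{-2}=1, q_{-1}=0):
  i=0: a_0=10, p_0 = 10*1 + 0 = 10, q_0 = 10*0 + 1 = 1.
  i=1: a_1=2, p_1 = 2*10 + 1 = 21, q_1 = 2*1 + 0 = 2.
Check: 21^2 - 110*2^2 = 441 - 440 = 1, so (x, y) = (21, 2) solves the equation, and by the theorem it is the least positive solution.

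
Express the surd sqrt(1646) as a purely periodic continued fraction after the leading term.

[40; (1, 1, 3, 40, 3, 1, 1, 80)]

Write x_i = (sqrt(1646) + m_i)/d_i with (m_0, d_0) = (0, 1). a_0 = floor(sqrt(1646)) = 40, since 40^2 = 1600 <= 1646 < 1681 = 41^2.
Iterate m_{i+1} = d_i*a_i - m_i, d_{i+1} = (1646 - m_{i+1}^2)/d_i, a_{i+1} = floor((a_0 + m_{i+1})/d_{i+1}):
  m_1 = 1*40 - 0 = 40, d_1 = (1646 - 40^2)/1 = 46/1 = 46, a_1 = floor((40 + 40)/46) = 1.
  m_2 = 46*1 - 40 = 6, d_2 = (1646 - 6^2)/46 = 1610/46 = 35, a_2 = floor((40 + 6)/35) = 1.
  m_3 = 35*1 - 6 = 29, d_3 = (1646 - 29^2)/35 = 805/35 = 23, a_3 = floor((40 + 29)/23) = 3.
  m_4 = 23*3 - 29 = 40, d_4 = (1646 - 40^2)/23 = 46/23 = 2, a_4 = floor((40 + 40)/2) = 40.
  m_5 = 2*40 - 40 = 40, d_5 = (1646 - 40^2)/2 = 46/2 = 23, a_5 = floor((40 + 40)/23) = 3.
  m_6 = 23*3 - 40 = 29, d_6 = (1646 - 29^2)/23 = 805/23 = 35, a_6 = floor((40 + 29)/35) = 1.
  m_7 = 35*1 - 29 = 6, d_7 = (1646 - 6^2)/35 = 1610/35 = 46, a_7 = floor((40 + 6)/46) = 1.
  m_8 = 46*1 - 6 = 40, d_8 = (1646 - 40^2)/46 = 46/46 = 1, a_8 = floor((40 + 40)/1) = 80.
  m_9 = 1*80 - 40 = 40, d_9 = (1646 - 40^2)/1 = 46/1 = 46: (m_9, d_9) = (m_1, d_1) = (40, 46), so from here the quotients repeat a_1, ..., a_8; the period length is 8.
Hence the expansion of sqrt(1646) is a_0 = 40 followed by the repeating block 1, 1, 3, 40, 3, 1, 1, 80 (period 8).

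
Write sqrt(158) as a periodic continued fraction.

[12; (1, 1, 3, 12, 3, 1, 1, 24)]

Write x_i = (sqrt(158) + m_i)/d_i with (m_0, d_0) = (0, 1). a_0 = floor(sqrt(158)) = 12, since 12^2 = 144 <= 158 < 169 = 13^2.
Iterate m_{i+1} = d_i*a_i - m_i, d_{i+1} = (158 - m_{i+1}^2)/d_i, a_{i+1} = floor((a_0 + m_{i+1})/d_{i+1}):
  m_1 = 1*12 - 0 = 12, d_1 = (158 - 12^2)/1 = 14/1 = 14, a_1 = floor((12 + 12)/14) = 1.
  m_2 = 14*1 - 12 = 2, d_2 = (158 - 2^2)/14 = 154/14 = 11, a_2 = floor((12 + 2)/11) = 1.
  m_3 = 11*1 - 2 = 9, d_3 = (158 - 9^2)/11 = 77/11 = 7, a_3 = floor((12 + 9)/7) = 3.
  m_4 = 7*3 - 9 = 12, d_4 = (158 - 12^2)/7 = 14/7 = 2, a_4 = floor((12 + 12)/2) = 12.
  m_5 = 2*12 - 12 = 12, d_5 = (158 - 12^2)/2 = 14/2 = 7, a_5 = floor((12 + 12)/7) = 3.
  m_6 = 7*3 - 12 = 9, d_6 = (158 - 9^2)/7 = 77/7 = 11, a_6 = floor((12 + 9)/11) = 1.
  m_7 = 11*1 - 9 = 2, d_7 = (158 - 2^2)/11 = 154/11 = 14, a_7 = floor((12 + 2)/14) = 1.
  m_8 = 14*1 - 2 = 12, d_8 = (158 - 12^2)/14 = 14/14 = 1, a_8 = floor((12 + 12)/1) = 24.
  m_9 = 1*24 - 12 = 12, d_9 = (158 - 12^2)/1 = 14/1 = 14: (m_9, d_9) = (m_1, d_1) = (12, 14), so from here the quotients repeat a_1, ..., a_8; the period length is 8.
Hence the expansion of sqrt(158) is a_0 = 12 followed by the repeating block 1, 1, 3, 12, 3, 1, 1, 24 (period 8).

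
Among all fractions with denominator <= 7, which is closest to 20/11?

11/6

Expand x = 20/11 as a continued fraction with the Euclidean algorithm:
  20 = 1*11 + 9, so a_0 = 1.
  11 = 1*9 + 2, so a_1 = 1.
  9 = 4*2 + 1, so a_2 = 4.
  2 = 2*1 + 0, so a_3 = 2.
so x = [1; 1, 4, 2].
Convergents (p_i = a_i*p_{i-1} + p_{i-2}, q_i = a_i*q_{i-1} + q_{i-2} with p_{-2}=0, p_{-1}=1, q_{-2}=1, q_{-1}=0), until the denominator exceeds 7:
  i=0: a_0=1, p_0 = 1*1 + 0 = 1, q_0 = 1*0 + 1 = 1.
  i=1: a_1=1, p_1 = 1*1 + 1 = 2, q_1 = 1*1 + 0 = 1.
  i=2: a_2=4, p_2 = 4*2 + 1 = 9, q_2 = 4*1 + 1 = 5.
  i=3: a_3=2, p_3 = 2*9 + 2 = 20, q_3 = 2*5 + 1 = 11.
q_3 = 11 > 7, so the last convergent with denominator <= 7 is p_2/q_2 = 9/5.
The closest fraction with denominator <= 7 is either p_2/q_2 or the intermediate fraction (k*p_2 + p_1)/(k*q_2 + q_1) with the largest k >= 1 whose denominator stays <= 7; these approach x as k grows, and every other convergent or intermediate fraction in range is farther away.
Largest k: floor((7 - q_1)/q_2) = floor((7 - 1)/5) = 1.
That gives (1*9 + 2)/(1*5 + 1) = 11/6.
Compare the errors: |x - 9/5| = |20*5 - 9*11|/(11*5) = 1/55, and |x - 11/6| = |20*6 - 11*11|/(11*6) = 1/66.
Cross-multiplying, 1*55 = 55 < 66 = 1*66, so 1/66 is smaller: the intermediate fraction 11/6 is closer to x than 9/5.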